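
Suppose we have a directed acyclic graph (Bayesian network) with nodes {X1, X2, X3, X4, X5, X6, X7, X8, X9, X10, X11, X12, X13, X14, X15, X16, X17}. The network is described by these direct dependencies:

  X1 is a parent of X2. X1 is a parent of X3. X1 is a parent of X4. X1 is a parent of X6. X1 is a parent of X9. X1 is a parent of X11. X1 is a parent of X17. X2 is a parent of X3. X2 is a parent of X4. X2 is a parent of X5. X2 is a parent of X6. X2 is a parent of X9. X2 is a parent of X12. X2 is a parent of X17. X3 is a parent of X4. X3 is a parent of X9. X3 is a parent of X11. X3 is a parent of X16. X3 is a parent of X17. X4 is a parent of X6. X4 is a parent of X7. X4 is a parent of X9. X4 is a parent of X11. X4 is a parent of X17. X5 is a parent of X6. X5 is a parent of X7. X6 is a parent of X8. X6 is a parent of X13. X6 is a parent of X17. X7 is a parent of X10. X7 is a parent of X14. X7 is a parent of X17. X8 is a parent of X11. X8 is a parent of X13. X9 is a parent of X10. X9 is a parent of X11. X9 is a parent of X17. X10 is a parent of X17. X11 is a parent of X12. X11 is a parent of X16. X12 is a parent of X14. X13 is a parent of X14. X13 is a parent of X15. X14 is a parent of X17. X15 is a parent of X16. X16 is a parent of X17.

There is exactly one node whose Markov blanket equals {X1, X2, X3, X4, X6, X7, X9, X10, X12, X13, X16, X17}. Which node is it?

X14

The target node must have every member of {X1, X2, X3, X4, X6, X7, X9, X10, X12, X13, X16, X17} as a parent, child, or co-parent, and no others.
Parents of X14: X7, X12, X13; children: X17; co-parents: X1, X2, X3, X4, X6, X7, X9, X10, X16.
These exactly cover the given set, so the node is X14.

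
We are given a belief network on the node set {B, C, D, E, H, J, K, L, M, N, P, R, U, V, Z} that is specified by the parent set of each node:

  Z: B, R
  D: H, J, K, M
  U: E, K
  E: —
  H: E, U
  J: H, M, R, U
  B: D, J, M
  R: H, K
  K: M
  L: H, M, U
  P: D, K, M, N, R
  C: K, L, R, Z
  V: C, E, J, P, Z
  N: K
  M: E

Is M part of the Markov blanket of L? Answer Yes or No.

M is a parent of L.
So M ∈ MB(L).

Yes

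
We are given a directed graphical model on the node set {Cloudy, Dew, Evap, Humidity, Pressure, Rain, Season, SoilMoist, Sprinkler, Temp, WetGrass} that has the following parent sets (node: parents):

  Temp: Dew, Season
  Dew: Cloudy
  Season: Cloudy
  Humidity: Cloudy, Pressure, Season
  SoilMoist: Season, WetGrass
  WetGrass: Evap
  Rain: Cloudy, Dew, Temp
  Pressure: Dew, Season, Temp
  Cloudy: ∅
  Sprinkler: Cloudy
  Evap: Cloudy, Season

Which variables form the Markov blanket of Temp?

Recall MB(v) = parents ∪ children ∪ spouses, where spouses are the other parents of v's children.
Pa(Temp) = {Dew, Season}.
Temp's children: Pressure, Rain.
Co-parents of Temp (other parents of its children):
  Pressure: Dew, Season
  Rain: Cloudy, Dew
MB(Temp) = {Cloudy, Dew, Pressure, Rain, Season}.

{Cloudy, Dew, Pressure, Rain, Season}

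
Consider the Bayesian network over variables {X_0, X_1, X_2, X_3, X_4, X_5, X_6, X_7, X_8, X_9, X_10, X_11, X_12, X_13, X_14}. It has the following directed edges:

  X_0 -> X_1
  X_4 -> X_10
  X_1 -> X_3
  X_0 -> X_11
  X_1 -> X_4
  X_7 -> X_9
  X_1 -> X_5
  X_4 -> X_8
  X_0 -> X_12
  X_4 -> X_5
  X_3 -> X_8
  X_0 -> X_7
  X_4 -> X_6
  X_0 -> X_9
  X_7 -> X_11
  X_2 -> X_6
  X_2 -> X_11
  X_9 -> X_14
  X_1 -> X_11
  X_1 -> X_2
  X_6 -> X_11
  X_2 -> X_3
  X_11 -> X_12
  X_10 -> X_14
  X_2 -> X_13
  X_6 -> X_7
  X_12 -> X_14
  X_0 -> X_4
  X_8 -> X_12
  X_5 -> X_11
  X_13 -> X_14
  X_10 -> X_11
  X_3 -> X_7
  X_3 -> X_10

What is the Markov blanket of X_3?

Ch(X_3) = {X_7, X_8, X_10}.
Pa(X_3) = {X_1, X_2}.
Other parents of X_3's children:
  X_7 also has parents X_0, X_6.
  parents(X_8) \ {X_3} = {X_4}.
  X_10 also has parent X_4.
Taking the union gives {X_0, X_1, X_2, X_4, X_6, X_7, X_8, X_10}.

{X_0, X_1, X_2, X_4, X_6, X_7, X_8, X_10}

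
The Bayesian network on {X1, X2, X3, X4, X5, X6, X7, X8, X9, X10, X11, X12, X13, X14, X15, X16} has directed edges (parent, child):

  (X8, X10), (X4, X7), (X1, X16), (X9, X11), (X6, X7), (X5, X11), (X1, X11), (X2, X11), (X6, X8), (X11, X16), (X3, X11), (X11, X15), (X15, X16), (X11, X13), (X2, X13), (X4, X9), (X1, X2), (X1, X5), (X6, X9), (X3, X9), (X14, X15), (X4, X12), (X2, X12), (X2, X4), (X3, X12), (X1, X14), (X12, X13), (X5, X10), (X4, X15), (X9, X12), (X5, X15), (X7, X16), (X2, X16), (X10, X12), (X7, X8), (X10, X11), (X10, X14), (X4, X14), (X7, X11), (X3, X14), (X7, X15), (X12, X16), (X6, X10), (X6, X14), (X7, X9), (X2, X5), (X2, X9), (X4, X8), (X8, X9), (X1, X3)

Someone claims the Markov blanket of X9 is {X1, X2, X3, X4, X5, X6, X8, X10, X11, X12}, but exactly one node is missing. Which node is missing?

X7

The Markov blanket of a node is its parents, its children, and the other parents of its children.
Ch(X9) = {X11, X12}.
Parents of X9: X2, X3, X4, X6, X7, X8.
Co-parents of X9 (other parents of its children):
  X11: X1, X2, X3, X5, X7, X10
  X12: X2, X3, X4, X10
MB(X9) = {X1, X2, X3, X4, X5, X6, X7, X8, X10, X11, X12}.
Comparing with the claimed set, X7 is missing.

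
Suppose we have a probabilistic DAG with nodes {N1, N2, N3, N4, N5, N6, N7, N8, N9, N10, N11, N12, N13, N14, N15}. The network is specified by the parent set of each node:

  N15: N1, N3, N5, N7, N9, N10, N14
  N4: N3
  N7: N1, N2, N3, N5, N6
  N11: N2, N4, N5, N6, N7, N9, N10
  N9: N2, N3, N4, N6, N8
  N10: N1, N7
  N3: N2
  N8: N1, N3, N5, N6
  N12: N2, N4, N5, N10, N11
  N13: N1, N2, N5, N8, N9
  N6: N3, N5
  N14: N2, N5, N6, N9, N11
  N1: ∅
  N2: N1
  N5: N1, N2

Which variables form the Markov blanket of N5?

{N1, N2, N3, N4, N6, N7, N8, N9, N10, N11, N12, N13, N14, N15}

A node's Markov blanket = Pa ∪ Ch ∪ (parents of Ch other than the node itself).
N5 has parents N1, N2.
N5 has children N6, N7, N8, N11, N12, N13, N14, N15.
Parents of each child, excluding N5:
  N6: N3
  N7: N1, N2, N3, N6
  N8: N1, N3, N6
  N11: N2, N4, N6, N7, N9, N10
  N12: N2, N4, N10, N11
  N13: N1, N2, N8, N9
  N14: N2, N6, N9, N11
  N15: N1, N3, N7, N9, N10, N14
MB(N5) = {N1, N2, N3, N4, N6, N7, N8, N9, N10, N11, N12, N13, N14, N15}.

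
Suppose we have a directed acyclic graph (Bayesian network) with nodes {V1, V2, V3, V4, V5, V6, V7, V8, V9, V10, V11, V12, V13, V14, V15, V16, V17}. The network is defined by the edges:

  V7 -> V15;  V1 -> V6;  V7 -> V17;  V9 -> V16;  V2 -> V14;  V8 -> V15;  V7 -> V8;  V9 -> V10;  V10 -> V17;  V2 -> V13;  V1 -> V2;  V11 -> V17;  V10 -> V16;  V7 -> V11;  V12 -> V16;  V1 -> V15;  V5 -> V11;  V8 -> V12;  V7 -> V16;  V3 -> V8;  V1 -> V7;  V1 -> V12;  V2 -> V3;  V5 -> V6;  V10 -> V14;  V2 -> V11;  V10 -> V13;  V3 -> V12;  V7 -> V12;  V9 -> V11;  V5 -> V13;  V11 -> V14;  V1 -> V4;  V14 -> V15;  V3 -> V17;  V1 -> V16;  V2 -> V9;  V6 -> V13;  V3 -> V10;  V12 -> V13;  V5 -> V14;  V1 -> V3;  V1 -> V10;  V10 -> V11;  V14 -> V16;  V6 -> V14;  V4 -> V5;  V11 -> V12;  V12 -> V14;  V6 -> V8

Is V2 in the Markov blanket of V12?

Yes

V2 is a co-parent of V12: both are parents of V13, V14.
So V2 ∈ MB(V12).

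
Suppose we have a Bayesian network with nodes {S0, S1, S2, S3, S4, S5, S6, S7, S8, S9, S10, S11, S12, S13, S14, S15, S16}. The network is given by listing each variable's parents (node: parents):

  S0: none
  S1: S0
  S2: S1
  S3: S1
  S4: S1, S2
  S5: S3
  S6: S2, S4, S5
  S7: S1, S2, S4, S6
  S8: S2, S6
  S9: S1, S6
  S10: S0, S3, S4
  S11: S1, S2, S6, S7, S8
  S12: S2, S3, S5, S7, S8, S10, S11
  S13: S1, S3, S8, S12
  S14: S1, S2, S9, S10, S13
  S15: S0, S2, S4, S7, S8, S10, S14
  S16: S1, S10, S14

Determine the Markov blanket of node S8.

{S0, S1, S2, S3, S4, S5, S6, S7, S10, S11, S12, S13, S14, S15}

By definition, MB(S8) is built from S8's parents, S8's children, and the co-parents of S8.
Pa(S8) = {S2, S6}.
Ch(S8) = {S11, S12, S13, S15}.
Co-parents of S8 (other parents of its children):
  parents(S11) \ {S8} = {S1, S2, S6, S7}.
  parents(S12) \ {S8} = {S2, S3, S5, S7, S10, S11}.
  S13's other parents are S1, S3, S12.
  S15's other parents are S0, S2, S4, S7, S10, S14.
So the Markov blanket of S8 is {S0, S1, S2, S3, S4, S5, S6, S7, S10, S11, S12, S13, S14, S15}.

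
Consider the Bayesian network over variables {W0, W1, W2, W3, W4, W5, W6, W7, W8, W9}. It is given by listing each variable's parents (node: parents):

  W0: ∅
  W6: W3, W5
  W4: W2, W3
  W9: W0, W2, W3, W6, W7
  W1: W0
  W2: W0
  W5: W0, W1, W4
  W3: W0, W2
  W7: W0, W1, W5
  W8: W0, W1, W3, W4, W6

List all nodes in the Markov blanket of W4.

{W0, W1, W2, W3, W5, W6, W8}

Ch(W4) = {W5, W8}.
Parents of W4: W2, W3.
Other parents of W4's children:
  W5: W0, W1
  W8: W0, W1, W3, W6
Union: {W2, W3} ∪ {W5, W8} ∪ {W0, W1, W3, W6} = {W0, W1, W2, W3, W5, W6, W8}.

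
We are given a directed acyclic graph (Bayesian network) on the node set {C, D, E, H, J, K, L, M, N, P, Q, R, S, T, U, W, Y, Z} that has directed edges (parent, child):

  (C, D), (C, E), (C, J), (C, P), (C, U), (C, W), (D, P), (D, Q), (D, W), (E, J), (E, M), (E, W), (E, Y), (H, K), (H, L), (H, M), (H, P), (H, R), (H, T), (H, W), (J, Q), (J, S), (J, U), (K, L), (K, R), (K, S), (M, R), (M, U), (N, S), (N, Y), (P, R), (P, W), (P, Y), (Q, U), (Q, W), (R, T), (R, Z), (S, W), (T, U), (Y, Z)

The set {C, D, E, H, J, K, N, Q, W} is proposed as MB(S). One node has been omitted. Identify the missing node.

Parents of S: J, K, N.
S's children: W.
Other parents of S's children:
  W also has parents C, D, E, H, P, Q.
MB(S) = {C, D, E, H, J, K, N, P, Q, W}.
Comparing with the claimed set, P is missing.

P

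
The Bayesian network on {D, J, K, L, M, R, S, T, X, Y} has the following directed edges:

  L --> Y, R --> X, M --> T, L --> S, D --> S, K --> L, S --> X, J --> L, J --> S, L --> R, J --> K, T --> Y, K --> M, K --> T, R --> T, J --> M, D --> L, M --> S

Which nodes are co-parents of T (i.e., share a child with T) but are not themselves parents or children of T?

{L}

Children of T: Y.
  Y also has parent L.
Excluding nodes already adjacent to T (K, M, R, Y), the co-parent-only contribution is {L}.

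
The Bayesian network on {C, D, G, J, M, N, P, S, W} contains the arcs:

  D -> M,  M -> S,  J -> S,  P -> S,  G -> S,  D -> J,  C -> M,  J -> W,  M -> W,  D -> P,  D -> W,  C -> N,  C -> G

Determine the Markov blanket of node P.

{D, G, J, M, S}

A node's Markov blanket = Pa ∪ Ch ∪ (parents of Ch other than the node itself).
P's parents: D.
P's children: S.
Co-parents of P (other parents of its children):
  S: G, J, M
So the Markov blanket of P is {D, G, J, M, S}.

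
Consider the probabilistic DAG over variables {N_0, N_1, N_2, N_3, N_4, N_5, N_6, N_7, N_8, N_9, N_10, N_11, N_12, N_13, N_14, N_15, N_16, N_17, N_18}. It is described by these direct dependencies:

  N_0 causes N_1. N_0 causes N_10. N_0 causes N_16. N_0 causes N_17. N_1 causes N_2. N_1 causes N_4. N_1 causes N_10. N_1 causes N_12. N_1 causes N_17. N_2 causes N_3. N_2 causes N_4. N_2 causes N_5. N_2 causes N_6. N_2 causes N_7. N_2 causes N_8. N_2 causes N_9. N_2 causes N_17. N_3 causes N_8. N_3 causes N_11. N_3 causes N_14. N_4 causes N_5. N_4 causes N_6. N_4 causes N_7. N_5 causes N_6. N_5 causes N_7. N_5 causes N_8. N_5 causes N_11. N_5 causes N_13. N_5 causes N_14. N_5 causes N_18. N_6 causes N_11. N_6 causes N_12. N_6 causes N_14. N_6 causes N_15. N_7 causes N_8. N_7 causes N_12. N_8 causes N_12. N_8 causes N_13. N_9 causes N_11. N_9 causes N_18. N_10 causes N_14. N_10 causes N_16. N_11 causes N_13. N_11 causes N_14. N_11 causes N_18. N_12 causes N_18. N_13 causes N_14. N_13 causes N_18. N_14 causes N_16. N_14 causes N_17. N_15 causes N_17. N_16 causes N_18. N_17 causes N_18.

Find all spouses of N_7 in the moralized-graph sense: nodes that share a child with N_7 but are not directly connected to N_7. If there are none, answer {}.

Children of N_7: N_8, N_12.
  N_8: N_2, N_3, N_5
  N_12: N_1, N_6, N_8
Excluding nodes already adjacent to N_7 (N_2, N_4, N_5, N_8, N_12), the co-parent-only contribution is {N_1, N_3, N_6}.

{N_1, N_3, N_6}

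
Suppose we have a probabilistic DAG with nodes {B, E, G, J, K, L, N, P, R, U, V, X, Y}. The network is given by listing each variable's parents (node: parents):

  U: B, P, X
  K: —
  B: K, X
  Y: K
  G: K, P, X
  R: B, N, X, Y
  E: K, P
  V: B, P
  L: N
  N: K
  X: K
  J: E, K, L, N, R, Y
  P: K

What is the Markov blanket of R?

{B, E, J, K, L, N, X, Y}

Pa(R) = {B, N, X, Y}.
R's children: J.
Other parents of R's children:
  J also has parents E, K, L, N, Y.
So the Markov blanket of R is {B, E, J, K, L, N, X, Y}.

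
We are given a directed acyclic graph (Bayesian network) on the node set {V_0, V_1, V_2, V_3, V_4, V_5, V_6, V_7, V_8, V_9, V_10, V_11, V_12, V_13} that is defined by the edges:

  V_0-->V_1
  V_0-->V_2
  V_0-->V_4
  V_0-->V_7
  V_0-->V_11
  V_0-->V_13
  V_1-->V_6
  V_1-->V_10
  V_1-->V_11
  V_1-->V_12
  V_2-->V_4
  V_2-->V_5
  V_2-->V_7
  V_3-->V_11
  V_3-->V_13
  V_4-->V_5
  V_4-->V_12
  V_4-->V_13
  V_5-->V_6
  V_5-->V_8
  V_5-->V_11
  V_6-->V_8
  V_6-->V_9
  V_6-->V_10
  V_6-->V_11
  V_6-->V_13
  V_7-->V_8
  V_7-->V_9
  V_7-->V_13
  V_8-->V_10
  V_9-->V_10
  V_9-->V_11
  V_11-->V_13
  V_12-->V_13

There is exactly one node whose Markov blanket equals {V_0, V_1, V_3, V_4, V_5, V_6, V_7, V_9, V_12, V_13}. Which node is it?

The target node must have every member of {V_0, V_1, V_3, V_4, V_5, V_6, V_7, V_9, V_12, V_13} as a parent, child, or co-parent, and no others.
Parents of V_11: V_0, V_1, V_3, V_5, V_6, V_9; children: V_13; co-parents: V_0, V_3, V_4, V_6, V_7, V_12.
These exactly cover the given set, so the node is V_11.

V_11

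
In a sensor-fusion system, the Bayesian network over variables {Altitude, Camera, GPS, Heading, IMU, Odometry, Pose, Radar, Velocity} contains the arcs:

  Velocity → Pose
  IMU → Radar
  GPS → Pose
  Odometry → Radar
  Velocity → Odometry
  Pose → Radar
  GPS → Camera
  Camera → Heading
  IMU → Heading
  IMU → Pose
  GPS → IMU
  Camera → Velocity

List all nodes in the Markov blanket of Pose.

{GPS, IMU, Odometry, Radar, Velocity}

Pose has parents GPS, IMU, Velocity.
Children of Pose: Radar.
Co-parents of Pose (other parents of its children):
  Radar's other parents are IMU, Odometry.
Taking the union gives {GPS, IMU, Odometry, Radar, Velocity}.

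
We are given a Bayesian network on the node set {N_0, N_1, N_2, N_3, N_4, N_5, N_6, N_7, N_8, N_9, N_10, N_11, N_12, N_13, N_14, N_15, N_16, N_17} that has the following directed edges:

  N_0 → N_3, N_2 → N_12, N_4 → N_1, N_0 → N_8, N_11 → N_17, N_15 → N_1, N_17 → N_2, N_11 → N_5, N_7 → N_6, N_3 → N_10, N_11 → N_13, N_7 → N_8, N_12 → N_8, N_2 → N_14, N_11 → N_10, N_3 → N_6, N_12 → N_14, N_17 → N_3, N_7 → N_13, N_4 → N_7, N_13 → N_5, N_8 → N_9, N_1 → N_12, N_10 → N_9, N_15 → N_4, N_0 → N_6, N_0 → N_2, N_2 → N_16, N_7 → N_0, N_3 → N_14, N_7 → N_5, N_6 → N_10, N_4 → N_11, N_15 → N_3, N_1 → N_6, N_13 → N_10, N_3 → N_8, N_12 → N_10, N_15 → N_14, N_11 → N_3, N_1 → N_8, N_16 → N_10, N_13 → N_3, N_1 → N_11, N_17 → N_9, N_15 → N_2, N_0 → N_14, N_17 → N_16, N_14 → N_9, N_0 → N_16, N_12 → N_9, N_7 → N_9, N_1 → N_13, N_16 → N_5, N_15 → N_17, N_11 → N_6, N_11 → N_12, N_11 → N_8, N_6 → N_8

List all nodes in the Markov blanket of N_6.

By definition, MB(N_6) is built from N_6's parents, N_6's children, and the co-parents of N_6.
N_6 has parents N_0, N_1, N_3, N_7, N_11.
Children of N_6: N_8, N_10.
For each child, the remaining parents (spouses of N_6):
  N_10: N_3, N_11, N_12, N_13, N_16
  N_8: N_0, N_1, N_3, N_7, N_11, N_12
So the Markov blanket of N_6 is {N_0, N_1, N_3, N_7, N_8, N_10, N_11, N_12, N_13, N_16}.

{N_0, N_1, N_3, N_7, N_8, N_10, N_11, N_12, N_13, N_16}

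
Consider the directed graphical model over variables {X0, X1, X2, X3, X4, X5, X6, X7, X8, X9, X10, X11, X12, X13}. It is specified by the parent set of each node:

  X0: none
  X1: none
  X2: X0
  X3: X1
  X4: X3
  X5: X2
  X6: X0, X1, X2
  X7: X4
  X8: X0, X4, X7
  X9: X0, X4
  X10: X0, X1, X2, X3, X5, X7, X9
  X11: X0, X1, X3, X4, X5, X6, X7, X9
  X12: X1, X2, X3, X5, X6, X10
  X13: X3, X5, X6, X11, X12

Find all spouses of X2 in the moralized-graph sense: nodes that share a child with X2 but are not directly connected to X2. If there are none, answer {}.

Children of X2: X5, X6, X10, X12.
  X5: no additional parents.
  X6 also has parents X0, X1.
  X10 also has parents X0, X1, X3, X5, X7, X9.
  X12 also has parents X1, X3, X5, X6, X10.
Excluding nodes already adjacent to X2 (X0, X5, X6, X10, X12), the co-parent-only contribution is {X1, X3, X7, X9}.

{X1, X3, X7, X9}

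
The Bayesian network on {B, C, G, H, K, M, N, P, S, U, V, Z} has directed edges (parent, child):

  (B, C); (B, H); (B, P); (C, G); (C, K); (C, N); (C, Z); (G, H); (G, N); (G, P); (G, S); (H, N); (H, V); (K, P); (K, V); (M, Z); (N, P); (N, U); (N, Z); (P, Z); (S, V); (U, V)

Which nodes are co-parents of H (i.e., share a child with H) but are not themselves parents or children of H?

{C, K, S, U}

Children of H: N, V.
  N's other parents are C, G.
  V also has parents K, S, U.
Excluding nodes already adjacent to H (B, G, N, V), the co-parent-only contribution is {C, K, S, U}.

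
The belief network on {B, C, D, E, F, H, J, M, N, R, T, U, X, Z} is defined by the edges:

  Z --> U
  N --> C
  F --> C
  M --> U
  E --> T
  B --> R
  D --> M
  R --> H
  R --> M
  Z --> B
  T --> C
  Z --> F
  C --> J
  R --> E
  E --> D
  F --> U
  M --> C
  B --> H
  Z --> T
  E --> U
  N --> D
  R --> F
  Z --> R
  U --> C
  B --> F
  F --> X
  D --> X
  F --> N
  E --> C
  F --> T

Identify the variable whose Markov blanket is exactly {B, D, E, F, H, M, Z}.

R

The target node must have every member of {B, D, E, F, H, M, Z} as a parent, child, or co-parent, and no others.
Parents of R: B, Z; children: E, F, H, M; co-parents: B, D, Z.
These exactly cover the given set, so the node is R.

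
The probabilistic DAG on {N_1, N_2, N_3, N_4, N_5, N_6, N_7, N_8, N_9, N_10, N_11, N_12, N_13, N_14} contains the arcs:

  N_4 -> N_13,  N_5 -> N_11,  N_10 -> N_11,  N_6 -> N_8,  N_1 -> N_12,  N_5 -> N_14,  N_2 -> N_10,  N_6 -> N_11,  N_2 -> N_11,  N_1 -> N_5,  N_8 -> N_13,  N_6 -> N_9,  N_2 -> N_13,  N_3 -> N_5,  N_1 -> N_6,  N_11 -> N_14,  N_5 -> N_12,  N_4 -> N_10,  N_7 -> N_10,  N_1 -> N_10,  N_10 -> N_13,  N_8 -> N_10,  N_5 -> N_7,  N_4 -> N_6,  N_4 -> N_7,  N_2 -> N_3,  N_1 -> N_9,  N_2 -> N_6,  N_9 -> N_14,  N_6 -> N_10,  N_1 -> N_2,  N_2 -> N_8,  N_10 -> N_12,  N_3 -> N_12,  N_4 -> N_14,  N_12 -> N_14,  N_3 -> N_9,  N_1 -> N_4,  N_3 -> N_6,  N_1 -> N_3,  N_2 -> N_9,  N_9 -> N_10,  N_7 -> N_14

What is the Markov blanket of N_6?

{N_1, N_2, N_3, N_4, N_5, N_7, N_8, N_9, N_10, N_11}

Parents of N_6: N_1, N_2, N_3, N_4.
Ch(N_6) = {N_8, N_9, N_10, N_11}.
Parents of each child, excluding N_6:
  N_8: N_2
  N_9: N_1, N_2, N_3
  N_10: N_1, N_2, N_4, N_7, N_8, N_9
  N_11: N_2, N_5, N_10
So the Markov blanket of N_6 is {N_1, N_2, N_3, N_4, N_5, N_7, N_8, N_9, N_10, N_11}.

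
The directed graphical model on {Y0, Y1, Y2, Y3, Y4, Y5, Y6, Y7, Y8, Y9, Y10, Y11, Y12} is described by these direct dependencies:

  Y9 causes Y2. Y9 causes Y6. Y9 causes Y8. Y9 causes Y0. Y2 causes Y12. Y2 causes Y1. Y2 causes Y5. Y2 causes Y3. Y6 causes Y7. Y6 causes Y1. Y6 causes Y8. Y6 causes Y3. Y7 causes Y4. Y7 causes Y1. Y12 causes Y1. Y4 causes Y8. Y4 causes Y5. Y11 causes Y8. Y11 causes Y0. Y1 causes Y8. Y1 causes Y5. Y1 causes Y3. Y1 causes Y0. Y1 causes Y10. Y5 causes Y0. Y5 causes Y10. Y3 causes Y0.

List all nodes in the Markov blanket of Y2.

The Markov blanket of a node is its parents, its children, and the other parents of its children.
Pa(Y2) = {Y9}.
Children of Y2: Y1, Y3, Y5, Y12.
Parents of each child, excluding Y2:
  Y12 has no other parent.
  Y1 also has parents Y6, Y7, Y12.
  Y5's other parents are Y1, Y4.
  parents(Y3) \ {Y2} = {Y1, Y6}.
MB(Y2) = {Y1, Y3, Y4, Y5, Y6, Y7, Y9, Y12}.

{Y1, Y3, Y4, Y5, Y6, Y7, Y9, Y12}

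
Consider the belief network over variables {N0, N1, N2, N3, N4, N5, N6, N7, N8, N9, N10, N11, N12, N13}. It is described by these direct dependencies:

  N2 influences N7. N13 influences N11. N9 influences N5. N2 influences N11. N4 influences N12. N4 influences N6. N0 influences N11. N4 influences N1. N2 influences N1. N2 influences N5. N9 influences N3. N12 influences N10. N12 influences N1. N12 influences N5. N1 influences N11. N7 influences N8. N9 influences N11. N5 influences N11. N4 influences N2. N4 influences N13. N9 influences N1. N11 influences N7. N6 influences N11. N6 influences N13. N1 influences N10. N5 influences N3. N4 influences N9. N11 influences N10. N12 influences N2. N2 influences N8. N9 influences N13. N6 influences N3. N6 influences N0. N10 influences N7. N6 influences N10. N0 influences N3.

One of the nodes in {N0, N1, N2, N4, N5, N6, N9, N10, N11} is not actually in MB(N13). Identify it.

N10

Children of N13: N11.
Parents of N13: N4, N6, N9.
For each child, the remaining parents (spouses of N13):
  N11: N0, N1, N2, N5, N6, N9
MB(N13) = {N0, N1, N2, N4, N5, N6, N9, N11}.
N10 is neither a parent, child, nor co-parent of N13, so it does not belong.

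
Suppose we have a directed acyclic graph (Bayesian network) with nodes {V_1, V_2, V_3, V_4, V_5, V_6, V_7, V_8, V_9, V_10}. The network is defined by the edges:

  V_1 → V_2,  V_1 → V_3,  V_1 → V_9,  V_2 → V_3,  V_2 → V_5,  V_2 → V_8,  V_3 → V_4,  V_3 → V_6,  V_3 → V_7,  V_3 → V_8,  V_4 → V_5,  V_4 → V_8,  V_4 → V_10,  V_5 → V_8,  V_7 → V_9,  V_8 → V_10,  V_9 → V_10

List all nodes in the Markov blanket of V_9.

{V_1, V_4, V_7, V_8, V_10}

A node's Markov blanket = Pa ∪ Ch ∪ (parents of Ch other than the node itself).
Pa(V_9) = {V_1, V_7}.
V_9 has child V_10.
For each child, the remaining parents (spouses of V_9):
  V_10 also has parents V_4, V_8.
Taking the union gives {V_1, V_4, V_7, V_8, V_10}.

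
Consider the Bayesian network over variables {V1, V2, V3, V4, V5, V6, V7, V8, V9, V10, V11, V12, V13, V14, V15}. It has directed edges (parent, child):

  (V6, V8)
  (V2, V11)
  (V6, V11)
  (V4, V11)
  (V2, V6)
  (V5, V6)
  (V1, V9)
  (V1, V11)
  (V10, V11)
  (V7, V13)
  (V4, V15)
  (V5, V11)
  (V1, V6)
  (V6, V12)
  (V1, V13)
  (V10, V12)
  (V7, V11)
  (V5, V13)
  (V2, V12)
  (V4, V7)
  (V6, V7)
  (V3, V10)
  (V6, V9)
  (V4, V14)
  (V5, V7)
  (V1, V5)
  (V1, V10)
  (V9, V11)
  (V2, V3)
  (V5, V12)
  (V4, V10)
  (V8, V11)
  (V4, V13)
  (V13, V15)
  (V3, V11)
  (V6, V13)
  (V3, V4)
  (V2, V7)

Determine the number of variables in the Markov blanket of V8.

10

Children of V8: V11.
Pa(V8) = {V6}.
Other parents of V8's children:
  parents(V11) \ {V8} = {V1, V2, V3, V4, V5, V6, V7, V9, V10}.
MB(V8) = {V1, V2, V3, V4, V5, V6, V7, V9, V10, V11}, which has 10 nodes.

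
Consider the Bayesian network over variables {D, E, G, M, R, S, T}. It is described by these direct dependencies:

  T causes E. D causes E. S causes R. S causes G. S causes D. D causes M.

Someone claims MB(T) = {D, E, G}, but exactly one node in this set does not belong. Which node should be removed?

G

A node's Markov blanket = Pa ∪ Ch ∪ (parents of Ch other than the node itself).
T's children: E.
T has no parents.
For each child, the remaining parents (spouses of T):
  parents(E) \ {T} = {D}.
MB(T) = {D, E}.
G is neither a parent, child, nor co-parent of T, so it does not belong.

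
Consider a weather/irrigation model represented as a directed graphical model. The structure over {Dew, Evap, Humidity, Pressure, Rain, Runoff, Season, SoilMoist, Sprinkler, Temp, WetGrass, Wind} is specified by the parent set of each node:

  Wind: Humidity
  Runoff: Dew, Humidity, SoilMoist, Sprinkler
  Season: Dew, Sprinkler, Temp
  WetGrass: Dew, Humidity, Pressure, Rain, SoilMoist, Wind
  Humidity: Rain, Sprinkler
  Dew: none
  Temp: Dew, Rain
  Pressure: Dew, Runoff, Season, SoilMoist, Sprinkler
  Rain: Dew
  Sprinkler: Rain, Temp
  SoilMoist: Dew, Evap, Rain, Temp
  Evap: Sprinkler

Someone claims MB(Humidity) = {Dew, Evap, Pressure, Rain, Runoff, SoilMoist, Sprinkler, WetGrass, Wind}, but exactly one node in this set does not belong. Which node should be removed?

Humidity has parents Rain, Sprinkler.
Humidity's children: Runoff, WetGrass, Wind.
For each child, the remaining parents (spouses of Humidity):
  Wind: —
  Runoff: Dew, SoilMoist, Sprinkler
  WetGrass: Dew, Pressure, Rain, SoilMoist, Wind
MB(Humidity) = {Dew, Pressure, Rain, Runoff, SoilMoist, Sprinkler, WetGrass, Wind}.
Evap is neither a parent, child, nor co-parent of Humidity, so it does not belong.

Evap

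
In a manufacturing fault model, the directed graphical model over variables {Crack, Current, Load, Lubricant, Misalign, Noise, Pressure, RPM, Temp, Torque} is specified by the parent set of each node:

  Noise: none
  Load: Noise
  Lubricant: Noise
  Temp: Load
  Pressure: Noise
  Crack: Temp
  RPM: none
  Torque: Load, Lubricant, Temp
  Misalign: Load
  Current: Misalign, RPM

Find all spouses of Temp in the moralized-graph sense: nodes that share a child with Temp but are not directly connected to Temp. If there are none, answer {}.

Children of Temp: Crack, Torque.
  Crack has no other parent.
  Torque's other parents are Load, Lubricant.
Excluding nodes already adjacent to Temp (Crack, Load, Torque), the co-parent-only contribution is {Lubricant}.

{Lubricant}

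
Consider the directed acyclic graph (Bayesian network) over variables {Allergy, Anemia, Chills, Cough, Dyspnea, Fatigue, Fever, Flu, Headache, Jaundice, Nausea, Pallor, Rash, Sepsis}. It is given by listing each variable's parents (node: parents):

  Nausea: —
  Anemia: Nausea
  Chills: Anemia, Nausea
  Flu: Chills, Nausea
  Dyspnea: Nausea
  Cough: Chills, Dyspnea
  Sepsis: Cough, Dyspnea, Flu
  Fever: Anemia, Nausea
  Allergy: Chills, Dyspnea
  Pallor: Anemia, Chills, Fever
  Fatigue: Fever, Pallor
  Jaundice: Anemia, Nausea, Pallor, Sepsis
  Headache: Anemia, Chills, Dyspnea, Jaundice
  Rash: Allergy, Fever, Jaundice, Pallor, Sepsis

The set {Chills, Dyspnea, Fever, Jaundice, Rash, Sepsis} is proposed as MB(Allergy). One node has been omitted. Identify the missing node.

The Markov blanket of a node is its parents, its children, and the other parents of its children.
Parents of Allergy: Chills, Dyspnea.
Allergy's children: Rash.
Parents of each child, excluding Allergy:
  Rash: Fever, Jaundice, Pallor, Sepsis
MB(Allergy) = {Chills, Dyspnea, Fever, Jaundice, Pallor, Rash, Sepsis}.
Comparing with the claimed set, Pallor is missing.

Pallor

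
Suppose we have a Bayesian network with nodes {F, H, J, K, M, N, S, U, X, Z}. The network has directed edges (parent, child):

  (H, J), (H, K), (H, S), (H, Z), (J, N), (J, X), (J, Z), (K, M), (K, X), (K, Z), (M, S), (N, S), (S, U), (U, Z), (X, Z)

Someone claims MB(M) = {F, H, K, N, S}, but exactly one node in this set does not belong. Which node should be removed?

By definition, MB(M) is built from M's parents, M's children, and the co-parents of M.
M has parent K.
Children of M: S.
Parents of each child, excluding M:
  S's other parents are H, N.
MB(M) = {H, K, N, S}.
F is neither a parent, child, nor co-parent of M, so it does not belong.

F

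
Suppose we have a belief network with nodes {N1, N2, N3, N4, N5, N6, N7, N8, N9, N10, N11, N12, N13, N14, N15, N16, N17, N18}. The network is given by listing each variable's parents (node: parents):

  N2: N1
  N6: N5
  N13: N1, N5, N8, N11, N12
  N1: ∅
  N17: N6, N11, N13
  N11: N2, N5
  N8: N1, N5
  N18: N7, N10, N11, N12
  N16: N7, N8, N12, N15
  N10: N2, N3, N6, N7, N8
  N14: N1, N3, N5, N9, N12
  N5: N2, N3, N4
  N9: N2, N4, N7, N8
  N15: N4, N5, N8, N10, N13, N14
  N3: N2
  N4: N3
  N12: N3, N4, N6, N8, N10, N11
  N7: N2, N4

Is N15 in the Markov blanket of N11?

No

N11 has parents N2, N5.
N11 has children N12, N13, N17, N18.
For each child, the remaining parents (spouses of N11):
  N12: N3, N4, N6, N8, N10
  N13: N1, N5, N8, N12
  N17: N6, N13
  N18: N7, N10, N12
MB(N11) = {N1, N2, N3, N4, N5, N6, N7, N8, N10, N12, N13, N17, N18}; N15 is not in this set.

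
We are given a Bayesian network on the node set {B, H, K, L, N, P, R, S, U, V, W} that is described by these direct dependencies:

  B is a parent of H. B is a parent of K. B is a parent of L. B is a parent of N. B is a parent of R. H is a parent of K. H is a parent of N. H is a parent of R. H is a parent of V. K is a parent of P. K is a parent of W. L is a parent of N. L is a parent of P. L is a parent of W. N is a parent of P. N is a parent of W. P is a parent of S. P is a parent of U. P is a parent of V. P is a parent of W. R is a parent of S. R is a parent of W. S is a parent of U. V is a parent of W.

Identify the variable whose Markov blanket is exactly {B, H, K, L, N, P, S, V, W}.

R

The target node must have every member of {B, H, K, L, N, P, S, V, W} as a parent, child, or co-parent, and no others.
Parents of R: B, H; children: S, W; co-parents: K, L, N, P, V.
These exactly cover the given set, so the node is R.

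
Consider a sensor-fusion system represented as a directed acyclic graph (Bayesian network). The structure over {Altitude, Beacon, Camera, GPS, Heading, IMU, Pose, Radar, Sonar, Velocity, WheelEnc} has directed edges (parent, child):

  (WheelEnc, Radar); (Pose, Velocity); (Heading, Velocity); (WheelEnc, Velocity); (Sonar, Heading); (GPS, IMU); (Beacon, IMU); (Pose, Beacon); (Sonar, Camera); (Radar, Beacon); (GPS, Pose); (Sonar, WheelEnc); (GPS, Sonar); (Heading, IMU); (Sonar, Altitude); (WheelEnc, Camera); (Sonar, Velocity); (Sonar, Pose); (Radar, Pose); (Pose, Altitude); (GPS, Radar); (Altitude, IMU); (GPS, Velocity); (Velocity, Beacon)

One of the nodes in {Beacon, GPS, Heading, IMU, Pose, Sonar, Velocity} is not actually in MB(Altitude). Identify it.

Velocity

By definition, MB(Altitude) is built from Altitude's parents, Altitude's children, and the co-parents of Altitude.
Altitude's parents: Pose, Sonar.
Altitude has child IMU.
Co-parents of Altitude (other parents of its children):
  IMU's other parents are Beacon, GPS, Heading.
MB(Altitude) = {Beacon, GPS, Heading, IMU, Pose, Sonar}.
Velocity is neither a parent, child, nor co-parent of Altitude, so it does not belong.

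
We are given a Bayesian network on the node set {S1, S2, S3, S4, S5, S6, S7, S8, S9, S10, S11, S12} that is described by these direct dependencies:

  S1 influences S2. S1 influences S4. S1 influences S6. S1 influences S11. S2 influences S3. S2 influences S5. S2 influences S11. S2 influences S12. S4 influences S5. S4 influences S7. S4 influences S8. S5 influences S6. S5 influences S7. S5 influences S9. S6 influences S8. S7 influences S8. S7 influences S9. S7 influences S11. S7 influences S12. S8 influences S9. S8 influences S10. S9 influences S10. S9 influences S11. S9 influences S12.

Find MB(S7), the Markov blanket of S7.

Pa(S7) = {S4, S5}.
S7's children: S8, S9, S11, S12.
Parents of each child, excluding S7:
  S8 also has parents S4, S6.
  S9's other parents are S5, S8.
  parents(S11) \ {S7} = {S1, S2, S9}.
  S12 also has parents S2, S9.
So the Markov blanket of S7 is {S1, S2, S4, S5, S6, S8, S9, S11, S12}.

{S1, S2, S4, S5, S6, S8, S9, S11, S12}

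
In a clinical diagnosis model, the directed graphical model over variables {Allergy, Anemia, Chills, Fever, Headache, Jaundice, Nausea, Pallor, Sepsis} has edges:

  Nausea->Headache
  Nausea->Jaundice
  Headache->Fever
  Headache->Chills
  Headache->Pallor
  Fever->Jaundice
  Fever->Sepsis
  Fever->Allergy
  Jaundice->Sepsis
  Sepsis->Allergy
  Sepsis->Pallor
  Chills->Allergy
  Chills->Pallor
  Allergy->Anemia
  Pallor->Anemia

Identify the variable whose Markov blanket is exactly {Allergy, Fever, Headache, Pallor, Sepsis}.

Chills

The target node must have every member of {Allergy, Fever, Headache, Pallor, Sepsis} as a parent, child, or co-parent, and no others.
Parents of Chills: Headache; children: Allergy, Pallor; co-parents: Fever, Headache, Sepsis.
These exactly cover the given set, so the node is Chills.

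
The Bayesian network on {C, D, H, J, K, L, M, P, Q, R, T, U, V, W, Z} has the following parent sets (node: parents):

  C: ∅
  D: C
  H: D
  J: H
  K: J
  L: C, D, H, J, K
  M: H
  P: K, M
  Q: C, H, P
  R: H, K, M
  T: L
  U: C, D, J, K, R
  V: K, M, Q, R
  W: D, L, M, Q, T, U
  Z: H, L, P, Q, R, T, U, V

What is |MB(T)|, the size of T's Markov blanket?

T has children W, Z.
Pa(T) = {L}.
Other parents of T's children:
  W: D, L, M, Q, U
  Z: H, L, P, Q, R, U, V
MB(T) = {D, H, L, M, P, Q, R, U, V, W, Z}, which has 11 nodes.

11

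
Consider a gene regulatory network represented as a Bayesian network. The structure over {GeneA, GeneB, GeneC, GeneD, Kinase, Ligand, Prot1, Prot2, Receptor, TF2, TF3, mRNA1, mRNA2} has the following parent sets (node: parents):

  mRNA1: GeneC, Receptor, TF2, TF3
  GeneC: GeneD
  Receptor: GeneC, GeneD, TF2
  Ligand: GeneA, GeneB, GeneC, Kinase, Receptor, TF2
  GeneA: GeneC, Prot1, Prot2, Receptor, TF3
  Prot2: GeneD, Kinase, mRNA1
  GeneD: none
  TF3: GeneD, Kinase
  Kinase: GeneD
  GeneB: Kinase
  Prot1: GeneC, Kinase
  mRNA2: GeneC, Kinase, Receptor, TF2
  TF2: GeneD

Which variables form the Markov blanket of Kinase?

{GeneA, GeneB, GeneC, GeneD, Ligand, Prot1, Prot2, Receptor, TF2, TF3, mRNA1, mRNA2}

The Markov blanket of a node is its parents, its children, and the other parents of its children.
Pa(Kinase) = {GeneD}.
Kinase's children: GeneB, Ligand, Prot1, Prot2, TF3, mRNA2.
Co-parents of Kinase (other parents of its children):
  TF3's other parent is GeneD.
  GeneB has no other parent.
  parents(mRNA2) \ {Kinase} = {GeneC, Receptor, TF2}.
  Prot1's other parent is GeneC.
  Prot2's other parents are GeneD, mRNA1.
  Ligand also has parents GeneA, GeneB, GeneC, Receptor, TF2.
Taking the union gives {GeneA, GeneB, GeneC, GeneD, Ligand, Prot1, Prot2, Receptor, TF2, TF3, mRNA1, mRNA2}.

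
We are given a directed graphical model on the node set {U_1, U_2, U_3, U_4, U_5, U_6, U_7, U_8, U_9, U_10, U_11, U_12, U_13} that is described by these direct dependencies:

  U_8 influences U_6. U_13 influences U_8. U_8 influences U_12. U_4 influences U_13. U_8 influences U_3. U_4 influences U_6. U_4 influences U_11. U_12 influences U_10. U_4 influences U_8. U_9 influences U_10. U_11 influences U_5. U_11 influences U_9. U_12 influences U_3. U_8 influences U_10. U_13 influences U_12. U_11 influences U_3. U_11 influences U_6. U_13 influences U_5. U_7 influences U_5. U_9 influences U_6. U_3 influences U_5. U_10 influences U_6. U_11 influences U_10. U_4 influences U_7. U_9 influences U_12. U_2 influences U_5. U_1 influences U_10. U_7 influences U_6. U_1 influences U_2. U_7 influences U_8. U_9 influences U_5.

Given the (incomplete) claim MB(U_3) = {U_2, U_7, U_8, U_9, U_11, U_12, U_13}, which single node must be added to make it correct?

The Markov blanket of a node is its parents, its children, and the other parents of its children.
Ch(U_3) = {U_5}.
Parents of U_3: U_8, U_11, U_12.
Other parents of U_3's children:
  U_5's other parents are U_2, U_7, U_9, U_11, U_13.
MB(U_3) = {U_2, U_5, U_7, U_8, U_9, U_11, U_12, U_13}.
Comparing with the claimed set, U_5 is missing.

U_5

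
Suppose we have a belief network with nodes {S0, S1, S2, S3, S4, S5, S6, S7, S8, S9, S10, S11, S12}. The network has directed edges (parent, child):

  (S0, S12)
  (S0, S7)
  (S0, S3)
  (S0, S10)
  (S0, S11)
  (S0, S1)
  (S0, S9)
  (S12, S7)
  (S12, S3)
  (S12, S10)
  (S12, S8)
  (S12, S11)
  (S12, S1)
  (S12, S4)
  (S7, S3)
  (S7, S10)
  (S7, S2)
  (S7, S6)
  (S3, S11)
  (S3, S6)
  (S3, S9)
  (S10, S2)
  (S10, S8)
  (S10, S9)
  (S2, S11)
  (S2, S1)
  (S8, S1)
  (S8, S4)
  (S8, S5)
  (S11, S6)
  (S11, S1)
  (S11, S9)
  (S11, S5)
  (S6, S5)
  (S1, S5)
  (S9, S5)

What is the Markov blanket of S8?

S8 has children S1, S4, S5.
Parents of S8: S10, S12.
Co-parents of S8 (other parents of its children):
  S1's other parents are S0, S2, S11, S12.
  S4 also has parent S12.
  S5's other parents are S1, S6, S9, S11.
Taking the union gives {S0, S1, S2, S4, S5, S6, S9, S10, S11, S12}.

{S0, S1, S2, S4, S5, S6, S9, S10, S11, S12}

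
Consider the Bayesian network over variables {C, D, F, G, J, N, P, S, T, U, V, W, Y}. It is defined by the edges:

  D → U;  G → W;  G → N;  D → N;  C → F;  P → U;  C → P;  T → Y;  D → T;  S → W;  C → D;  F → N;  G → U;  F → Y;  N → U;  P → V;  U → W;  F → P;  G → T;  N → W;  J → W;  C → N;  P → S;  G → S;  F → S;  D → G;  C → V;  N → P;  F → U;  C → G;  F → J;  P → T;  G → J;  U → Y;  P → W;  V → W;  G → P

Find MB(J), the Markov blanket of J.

{F, G, N, P, S, U, V, W}

Ch(J) = {W}.
Parents of J: F, G.
Parents of each child, excluding J:
  W's other parents are G, N, P, S, U, V.
So the Markov blanket of J is {F, G, N, P, S, U, V, W}.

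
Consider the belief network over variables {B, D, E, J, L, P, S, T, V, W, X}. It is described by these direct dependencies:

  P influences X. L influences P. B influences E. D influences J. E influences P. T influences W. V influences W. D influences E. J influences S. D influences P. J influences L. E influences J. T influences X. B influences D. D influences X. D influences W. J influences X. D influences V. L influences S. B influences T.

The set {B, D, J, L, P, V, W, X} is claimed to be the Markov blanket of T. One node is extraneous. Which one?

L

T has parent B.
Children of T: W, X.
Other parents of T's children:
  W's other parents are D, V.
  parents(X) \ {T} = {D, J, P}.
MB(T) = {B, D, J, P, V, W, X}.
L is neither a parent, child, nor co-parent of T, so it does not belong.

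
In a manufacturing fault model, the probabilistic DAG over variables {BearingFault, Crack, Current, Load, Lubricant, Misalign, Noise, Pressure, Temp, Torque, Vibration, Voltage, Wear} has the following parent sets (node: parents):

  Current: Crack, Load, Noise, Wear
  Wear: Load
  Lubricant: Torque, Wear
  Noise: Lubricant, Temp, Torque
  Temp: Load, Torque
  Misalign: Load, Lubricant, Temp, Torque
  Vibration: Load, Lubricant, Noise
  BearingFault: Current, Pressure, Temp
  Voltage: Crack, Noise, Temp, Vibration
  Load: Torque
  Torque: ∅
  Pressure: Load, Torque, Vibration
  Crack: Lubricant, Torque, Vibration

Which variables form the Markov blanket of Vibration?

{Crack, Load, Lubricant, Noise, Pressure, Temp, Torque, Voltage}

Vibration's parents: Load, Lubricant, Noise.
Ch(Vibration) = {Crack, Pressure, Voltage}.
Other parents of Vibration's children:
  parents(Crack) \ {Vibration} = {Lubricant, Torque}.
  parents(Pressure) \ {Vibration} = {Load, Torque}.
  Voltage also has parents Crack, Noise, Temp.
Taking the union gives {Crack, Load, Lubricant, Noise, Pressure, Temp, Torque, Voltage}.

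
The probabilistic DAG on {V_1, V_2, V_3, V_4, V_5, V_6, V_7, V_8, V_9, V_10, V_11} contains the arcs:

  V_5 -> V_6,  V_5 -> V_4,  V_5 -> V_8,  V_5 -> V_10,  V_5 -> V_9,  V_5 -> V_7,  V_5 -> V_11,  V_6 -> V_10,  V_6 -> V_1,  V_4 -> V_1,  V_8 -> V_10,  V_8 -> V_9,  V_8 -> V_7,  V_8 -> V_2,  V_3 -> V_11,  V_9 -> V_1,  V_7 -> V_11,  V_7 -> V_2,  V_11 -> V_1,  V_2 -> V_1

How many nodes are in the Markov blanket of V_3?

3

V_3's parents: none.
V_3 has child V_11.
Other parents of V_3's children:
  V_11 also has parents V_5, V_7.
MB(V_3) = {V_5, V_7, V_11}, which has 3 nodes.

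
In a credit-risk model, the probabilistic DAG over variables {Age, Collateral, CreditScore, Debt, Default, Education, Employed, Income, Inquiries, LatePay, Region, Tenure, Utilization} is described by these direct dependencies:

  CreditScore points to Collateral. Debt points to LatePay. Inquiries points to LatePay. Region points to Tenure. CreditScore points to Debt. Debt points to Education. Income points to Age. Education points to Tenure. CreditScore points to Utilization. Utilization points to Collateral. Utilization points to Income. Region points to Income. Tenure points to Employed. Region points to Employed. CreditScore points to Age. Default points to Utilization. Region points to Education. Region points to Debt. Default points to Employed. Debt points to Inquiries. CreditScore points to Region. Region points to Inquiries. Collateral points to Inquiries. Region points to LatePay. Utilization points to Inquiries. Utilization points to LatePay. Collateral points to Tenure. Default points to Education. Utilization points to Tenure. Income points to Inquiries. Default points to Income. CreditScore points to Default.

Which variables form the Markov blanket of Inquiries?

{Collateral, Debt, Income, LatePay, Region, Utilization}

Inquiries's parents: Collateral, Debt, Income, Region, Utilization.
Inquiries's children: LatePay.
Co-parents of Inquiries (other parents of its children):
  parents(LatePay) \ {Inquiries} = {Debt, Region, Utilization}.
Union: {Collateral, Debt, Income, Region, Utilization} ∪ {LatePay} ∪ {Debt, Region, Utilization} = {Collateral, Debt, Income, LatePay, Region, Utilization}.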